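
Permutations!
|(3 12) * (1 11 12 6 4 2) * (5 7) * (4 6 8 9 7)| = |(1 11 12 3 8 9 7 5 4 2)| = 10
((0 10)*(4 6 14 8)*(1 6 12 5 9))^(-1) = (0 10)(1 9 5 12 4 8 14 6)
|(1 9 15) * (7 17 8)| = |(1 9 15)(7 17 8)| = 3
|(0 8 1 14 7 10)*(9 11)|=|(0 8 1 14 7 10)(9 11)|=6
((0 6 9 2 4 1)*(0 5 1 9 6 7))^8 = ((0 7)(1 5)(2 4 9))^8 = (2 9 4)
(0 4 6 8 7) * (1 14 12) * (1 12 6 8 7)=(0 4 8 1 14 6 7)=[4, 14, 2, 3, 8, 5, 7, 0, 1, 9, 10, 11, 12, 13, 6]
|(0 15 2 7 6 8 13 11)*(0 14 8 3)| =|(0 15 2 7 6 3)(8 13 11 14)| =12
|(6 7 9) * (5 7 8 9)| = |(5 7)(6 8 9)| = 6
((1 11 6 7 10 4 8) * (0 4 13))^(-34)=((0 4 8 1 11 6 7 10 13))^(-34)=(0 8 11 7 13 4 1 6 10)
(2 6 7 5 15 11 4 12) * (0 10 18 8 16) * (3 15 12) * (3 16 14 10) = (0 3 15 11 4 16)(2 6 7 5 12)(8 14 10 18) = [3, 1, 6, 15, 16, 12, 7, 5, 14, 9, 18, 4, 2, 13, 10, 11, 0, 17, 8]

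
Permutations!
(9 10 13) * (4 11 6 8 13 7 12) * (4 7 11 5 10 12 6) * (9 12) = (4 5 10 11)(6 8 13 12 7) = [0, 1, 2, 3, 5, 10, 8, 6, 13, 9, 11, 4, 7, 12]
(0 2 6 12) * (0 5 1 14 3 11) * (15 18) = [2, 14, 6, 11, 4, 1, 12, 7, 8, 9, 10, 0, 5, 13, 3, 18, 16, 17, 15] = (0 2 6 12 5 1 14 3 11)(15 18)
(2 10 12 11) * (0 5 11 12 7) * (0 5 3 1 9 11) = (12)(0 3 1 9 11 2 10 7 5) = [3, 9, 10, 1, 4, 0, 6, 5, 8, 11, 7, 2, 12]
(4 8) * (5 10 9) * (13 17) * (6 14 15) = (4 8)(5 10 9)(6 14 15)(13 17) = [0, 1, 2, 3, 8, 10, 14, 7, 4, 5, 9, 11, 12, 17, 15, 6, 16, 13]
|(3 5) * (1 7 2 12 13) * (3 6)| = 15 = |(1 7 2 12 13)(3 5 6)|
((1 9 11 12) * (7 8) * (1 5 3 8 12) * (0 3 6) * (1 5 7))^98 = (12)(0 8 9 5)(1 11 6 3)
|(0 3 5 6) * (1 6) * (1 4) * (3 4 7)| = |(0 4 1 6)(3 5 7)| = 12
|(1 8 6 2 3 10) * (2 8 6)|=6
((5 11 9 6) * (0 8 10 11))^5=(0 6 11 8 5 9 10)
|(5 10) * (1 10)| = |(1 10 5)| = 3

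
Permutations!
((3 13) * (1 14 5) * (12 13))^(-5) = ((1 14 5)(3 12 13))^(-5) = (1 14 5)(3 12 13)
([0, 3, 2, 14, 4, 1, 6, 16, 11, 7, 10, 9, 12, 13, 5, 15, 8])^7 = [0, 5, 2, 1, 4, 14, 6, 8, 9, 16, 10, 7, 12, 13, 3, 15, 11]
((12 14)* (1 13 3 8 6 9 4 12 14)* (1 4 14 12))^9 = (14)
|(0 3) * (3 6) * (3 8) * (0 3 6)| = 2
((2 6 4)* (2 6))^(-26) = (6)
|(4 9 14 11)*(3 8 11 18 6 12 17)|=10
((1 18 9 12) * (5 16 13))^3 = ((1 18 9 12)(5 16 13))^3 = (1 12 9 18)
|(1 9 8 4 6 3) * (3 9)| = |(1 3)(4 6 9 8)| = 4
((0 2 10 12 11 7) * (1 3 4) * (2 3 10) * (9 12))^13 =(0 10 7 1 11 4 12 3 9)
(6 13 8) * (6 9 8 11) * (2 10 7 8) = (2 10 7 8 9)(6 13 11) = [0, 1, 10, 3, 4, 5, 13, 8, 9, 2, 7, 6, 12, 11]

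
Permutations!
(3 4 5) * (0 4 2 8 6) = [4, 1, 8, 2, 5, 3, 0, 7, 6] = (0 4 5 3 2 8 6)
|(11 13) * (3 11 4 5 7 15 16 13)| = |(3 11)(4 5 7 15 16 13)| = 6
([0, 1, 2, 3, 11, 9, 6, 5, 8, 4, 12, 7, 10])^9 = [0, 1, 2, 3, 9, 7, 6, 11, 8, 5, 12, 4, 10]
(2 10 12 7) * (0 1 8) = (0 1 8)(2 10 12 7) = [1, 8, 10, 3, 4, 5, 6, 2, 0, 9, 12, 11, 7]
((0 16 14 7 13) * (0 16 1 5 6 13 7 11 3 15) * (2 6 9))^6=(0 13)(1 16)(2 3)(5 14)(6 15)(9 11)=((0 1 5 9 2 6 13 16 14 11 3 15))^6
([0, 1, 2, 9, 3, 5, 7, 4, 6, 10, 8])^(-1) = (3 4 7 6 8 10 9)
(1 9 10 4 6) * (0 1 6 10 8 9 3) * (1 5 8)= (0 5 8 9 1 3)(4 10)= [5, 3, 2, 0, 10, 8, 6, 7, 9, 1, 4]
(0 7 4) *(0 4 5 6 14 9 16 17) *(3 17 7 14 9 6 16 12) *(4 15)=(0 14 6 9 12 3 17)(4 15)(5 16 7)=[14, 1, 2, 17, 15, 16, 9, 5, 8, 12, 10, 11, 3, 13, 6, 4, 7, 0]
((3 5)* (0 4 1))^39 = (3 5)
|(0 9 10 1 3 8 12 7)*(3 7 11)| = 20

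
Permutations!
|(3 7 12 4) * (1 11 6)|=|(1 11 6)(3 7 12 4)|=12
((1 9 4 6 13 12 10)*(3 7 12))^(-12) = (1 7 6)(3 4 10)(9 12 13)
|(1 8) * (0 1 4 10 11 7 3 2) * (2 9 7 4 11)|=|(0 1 8 11 4 10 2)(3 9 7)|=21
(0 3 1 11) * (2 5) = (0 3 1 11)(2 5) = [3, 11, 5, 1, 4, 2, 6, 7, 8, 9, 10, 0]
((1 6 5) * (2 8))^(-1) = (1 5 6)(2 8) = ((1 6 5)(2 8))^(-1)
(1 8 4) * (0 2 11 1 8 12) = (0 2 11 1 12)(4 8) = [2, 12, 11, 3, 8, 5, 6, 7, 4, 9, 10, 1, 0]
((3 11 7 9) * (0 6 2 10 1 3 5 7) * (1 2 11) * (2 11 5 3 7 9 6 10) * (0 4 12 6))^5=((0 10 11 4 12 6 5 9 3 1 7))^5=(0 6 7 12 1 4 3 11 9 10 5)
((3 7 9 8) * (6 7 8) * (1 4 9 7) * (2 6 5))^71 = (1 6 2 5 9 4)(3 8)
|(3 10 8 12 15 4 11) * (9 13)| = 14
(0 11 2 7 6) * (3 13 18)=(0 11 2 7 6)(3 13 18)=[11, 1, 7, 13, 4, 5, 0, 6, 8, 9, 10, 2, 12, 18, 14, 15, 16, 17, 3]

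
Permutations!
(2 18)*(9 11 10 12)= [0, 1, 18, 3, 4, 5, 6, 7, 8, 11, 12, 10, 9, 13, 14, 15, 16, 17, 2]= (2 18)(9 11 10 12)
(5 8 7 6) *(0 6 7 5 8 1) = [6, 0, 2, 3, 4, 1, 8, 7, 5] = (0 6 8 5 1)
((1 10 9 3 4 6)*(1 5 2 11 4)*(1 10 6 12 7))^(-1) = ((1 6 5 2 11 4 12 7)(3 10 9))^(-1) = (1 7 12 4 11 2 5 6)(3 9 10)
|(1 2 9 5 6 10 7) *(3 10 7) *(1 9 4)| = 12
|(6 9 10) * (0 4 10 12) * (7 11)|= 6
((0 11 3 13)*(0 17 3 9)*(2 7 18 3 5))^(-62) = (0 11 9)(2 7 18 3 13 17 5)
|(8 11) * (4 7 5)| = 6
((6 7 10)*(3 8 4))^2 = ((3 8 4)(6 7 10))^2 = (3 4 8)(6 10 7)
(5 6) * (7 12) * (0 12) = [12, 1, 2, 3, 4, 6, 5, 0, 8, 9, 10, 11, 7] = (0 12 7)(5 6)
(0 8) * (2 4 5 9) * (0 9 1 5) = (0 8 9 2 4)(1 5) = [8, 5, 4, 3, 0, 1, 6, 7, 9, 2]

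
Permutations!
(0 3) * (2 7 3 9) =(0 9 2 7 3) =[9, 1, 7, 0, 4, 5, 6, 3, 8, 2]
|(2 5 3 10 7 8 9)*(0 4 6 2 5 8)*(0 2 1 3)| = 11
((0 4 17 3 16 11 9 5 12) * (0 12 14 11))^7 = (0 17 16 4 3)(5 9 11 14)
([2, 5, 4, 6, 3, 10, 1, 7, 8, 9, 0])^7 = [10, 6, 0, 4, 2, 1, 3, 7, 8, 9, 5]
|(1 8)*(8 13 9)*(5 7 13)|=6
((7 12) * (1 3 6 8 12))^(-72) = (12)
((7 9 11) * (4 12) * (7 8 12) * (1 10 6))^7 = ((1 10 6)(4 7 9 11 8 12))^7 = (1 10 6)(4 7 9 11 8 12)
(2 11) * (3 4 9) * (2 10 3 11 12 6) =(2 12 6)(3 4 9 11 10) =[0, 1, 12, 4, 9, 5, 2, 7, 8, 11, 3, 10, 6]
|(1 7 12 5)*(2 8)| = 4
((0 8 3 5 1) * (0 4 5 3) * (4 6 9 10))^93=((0 8)(1 6 9 10 4 5))^93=(0 8)(1 10)(4 6)(5 9)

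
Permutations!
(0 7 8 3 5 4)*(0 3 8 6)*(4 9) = [7, 1, 2, 5, 3, 9, 0, 6, 8, 4] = (0 7 6)(3 5 9 4)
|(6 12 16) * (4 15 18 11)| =|(4 15 18 11)(6 12 16)| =12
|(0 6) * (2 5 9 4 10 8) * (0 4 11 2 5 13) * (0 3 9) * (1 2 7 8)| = |(0 6 4 10 1 2 13 3 9 11 7 8 5)| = 13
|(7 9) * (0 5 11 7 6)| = |(0 5 11 7 9 6)| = 6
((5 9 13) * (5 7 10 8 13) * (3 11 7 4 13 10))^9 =(4 13)(5 9)(8 10)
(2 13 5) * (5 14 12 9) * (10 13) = (2 10 13 14 12 9 5) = [0, 1, 10, 3, 4, 2, 6, 7, 8, 5, 13, 11, 9, 14, 12]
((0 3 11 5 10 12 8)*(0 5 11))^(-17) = (0 3)(5 8 12 10)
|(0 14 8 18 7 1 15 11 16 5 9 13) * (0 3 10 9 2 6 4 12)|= 28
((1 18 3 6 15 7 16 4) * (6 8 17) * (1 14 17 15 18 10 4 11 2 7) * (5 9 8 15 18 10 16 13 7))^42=((1 16 11 2 5 9 8 18 3 15)(4 14 17 6 10)(7 13))^42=(1 11 5 8 3)(2 9 18 15 16)(4 17 10 14 6)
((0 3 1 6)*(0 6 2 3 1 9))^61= ((0 1 2 3 9))^61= (0 1 2 3 9)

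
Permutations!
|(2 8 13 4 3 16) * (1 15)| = |(1 15)(2 8 13 4 3 16)| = 6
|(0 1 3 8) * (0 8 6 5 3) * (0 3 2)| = |(8)(0 1 3 6 5 2)| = 6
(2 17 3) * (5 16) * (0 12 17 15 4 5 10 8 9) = (0 12 17 3 2 15 4 5 16 10 8 9) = [12, 1, 15, 2, 5, 16, 6, 7, 9, 0, 8, 11, 17, 13, 14, 4, 10, 3]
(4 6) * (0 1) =(0 1)(4 6) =[1, 0, 2, 3, 6, 5, 4]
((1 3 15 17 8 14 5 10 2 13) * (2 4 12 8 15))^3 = (1 13 2 3)(4 14)(5 12)(8 10)(15 17)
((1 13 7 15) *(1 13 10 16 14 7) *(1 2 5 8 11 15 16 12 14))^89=((1 10 12 14 7 16)(2 5 8 11 15 13))^89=(1 16 7 14 12 10)(2 13 15 11 8 5)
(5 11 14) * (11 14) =(5 14) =[0, 1, 2, 3, 4, 14, 6, 7, 8, 9, 10, 11, 12, 13, 5]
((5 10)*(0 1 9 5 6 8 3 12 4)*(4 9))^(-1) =((0 1 4)(3 12 9 5 10 6 8))^(-1) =(0 4 1)(3 8 6 10 5 9 12)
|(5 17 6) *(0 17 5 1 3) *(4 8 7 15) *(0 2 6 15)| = 12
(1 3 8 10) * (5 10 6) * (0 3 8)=(0 3)(1 8 6 5 10)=[3, 8, 2, 0, 4, 10, 5, 7, 6, 9, 1]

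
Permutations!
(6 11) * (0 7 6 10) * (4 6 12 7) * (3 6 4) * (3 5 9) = (0 5 9 3 6 11 10)(7 12) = [5, 1, 2, 6, 4, 9, 11, 12, 8, 3, 0, 10, 7]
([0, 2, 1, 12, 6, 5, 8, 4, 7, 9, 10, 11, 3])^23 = [0, 2, 1, 12, 7, 5, 4, 8, 6, 9, 10, 11, 3]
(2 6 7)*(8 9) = (2 6 7)(8 9) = [0, 1, 6, 3, 4, 5, 7, 2, 9, 8]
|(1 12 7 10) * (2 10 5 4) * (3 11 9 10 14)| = 11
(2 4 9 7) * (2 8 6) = [0, 1, 4, 3, 9, 5, 2, 8, 6, 7] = (2 4 9 7 8 6)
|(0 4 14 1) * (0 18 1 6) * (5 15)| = |(0 4 14 6)(1 18)(5 15)| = 4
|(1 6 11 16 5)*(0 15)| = 10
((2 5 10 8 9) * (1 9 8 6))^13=((1 9 2 5 10 6))^13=(1 9 2 5 10 6)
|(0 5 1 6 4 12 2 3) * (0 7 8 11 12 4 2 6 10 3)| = 11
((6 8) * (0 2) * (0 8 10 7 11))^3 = (0 6 11 8 7 2 10)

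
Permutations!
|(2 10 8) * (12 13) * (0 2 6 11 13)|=8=|(0 2 10 8 6 11 13 12)|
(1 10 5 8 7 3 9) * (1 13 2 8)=[0, 10, 8, 9, 4, 1, 6, 3, 7, 13, 5, 11, 12, 2]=(1 10 5)(2 8 7 3 9 13)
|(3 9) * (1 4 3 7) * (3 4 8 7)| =|(1 8 7)(3 9)| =6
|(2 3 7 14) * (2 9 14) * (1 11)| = 6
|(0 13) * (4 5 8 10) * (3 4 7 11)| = |(0 13)(3 4 5 8 10 7 11)| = 14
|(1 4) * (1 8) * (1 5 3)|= |(1 4 8 5 3)|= 5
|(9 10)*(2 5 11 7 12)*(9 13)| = 15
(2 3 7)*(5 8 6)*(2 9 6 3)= [0, 1, 2, 7, 4, 8, 5, 9, 3, 6]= (3 7 9 6 5 8)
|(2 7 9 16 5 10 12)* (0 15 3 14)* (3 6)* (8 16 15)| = 13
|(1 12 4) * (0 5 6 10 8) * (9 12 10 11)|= 10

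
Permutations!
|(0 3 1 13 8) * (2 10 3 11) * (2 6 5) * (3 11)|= 5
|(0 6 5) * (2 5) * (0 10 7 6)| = |(2 5 10 7 6)| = 5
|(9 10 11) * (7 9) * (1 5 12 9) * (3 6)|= 14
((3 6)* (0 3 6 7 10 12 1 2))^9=(0 7 12 2 3 10 1)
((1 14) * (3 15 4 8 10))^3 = (1 14)(3 8 15 10 4)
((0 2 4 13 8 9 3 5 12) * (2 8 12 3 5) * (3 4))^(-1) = (0 12 13 4 5 9 8)(2 3)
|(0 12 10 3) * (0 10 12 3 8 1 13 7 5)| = |(0 3 10 8 1 13 7 5)| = 8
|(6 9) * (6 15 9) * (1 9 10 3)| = 5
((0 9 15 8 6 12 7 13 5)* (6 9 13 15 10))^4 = ((0 13 5)(6 12 7 15 8 9 10))^4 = (0 13 5)(6 8 12 9 7 10 15)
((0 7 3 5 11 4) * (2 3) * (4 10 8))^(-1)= ((0 7 2 3 5 11 10 8 4))^(-1)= (0 4 8 10 11 5 3 2 7)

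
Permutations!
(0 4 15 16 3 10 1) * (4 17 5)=(0 17 5 4 15 16 3 10 1)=[17, 0, 2, 10, 15, 4, 6, 7, 8, 9, 1, 11, 12, 13, 14, 16, 3, 5]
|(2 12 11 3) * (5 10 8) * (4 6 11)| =6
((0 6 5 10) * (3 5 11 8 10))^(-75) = (11)(3 5)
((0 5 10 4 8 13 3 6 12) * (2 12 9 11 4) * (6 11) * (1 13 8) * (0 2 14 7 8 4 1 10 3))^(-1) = ((0 5 3 11 1 13)(2 12)(4 10 14 7 8)(6 9))^(-1) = (0 13 1 11 3 5)(2 12)(4 8 7 14 10)(6 9)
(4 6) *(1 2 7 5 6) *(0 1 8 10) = [1, 2, 7, 3, 8, 6, 4, 5, 10, 9, 0] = (0 1 2 7 5 6 4 8 10)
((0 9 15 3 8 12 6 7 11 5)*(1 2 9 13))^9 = ((0 13 1 2 9 15 3 8 12 6 7 11 5))^9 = (0 6 15 13 7 3 1 11 8 2 5 12 9)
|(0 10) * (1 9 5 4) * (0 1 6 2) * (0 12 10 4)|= 9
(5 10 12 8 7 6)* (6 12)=(5 10 6)(7 12 8)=[0, 1, 2, 3, 4, 10, 5, 12, 7, 9, 6, 11, 8]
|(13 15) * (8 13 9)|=4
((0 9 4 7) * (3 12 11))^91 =((0 9 4 7)(3 12 11))^91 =(0 7 4 9)(3 12 11)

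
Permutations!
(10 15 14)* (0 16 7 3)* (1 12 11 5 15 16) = (0 1 12 11 5 15 14 10 16 7 3) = [1, 12, 2, 0, 4, 15, 6, 3, 8, 9, 16, 5, 11, 13, 10, 14, 7]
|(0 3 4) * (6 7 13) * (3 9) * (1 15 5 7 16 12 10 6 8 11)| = |(0 9 3 4)(1 15 5 7 13 8 11)(6 16 12 10)| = 28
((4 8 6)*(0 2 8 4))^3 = (0 6 8 2)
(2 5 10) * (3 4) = (2 5 10)(3 4) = [0, 1, 5, 4, 3, 10, 6, 7, 8, 9, 2]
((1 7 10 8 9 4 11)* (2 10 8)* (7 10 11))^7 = (1 11 2 10)(4 9 8 7)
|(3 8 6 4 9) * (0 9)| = 6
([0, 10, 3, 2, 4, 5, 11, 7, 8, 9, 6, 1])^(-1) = (1 11 6 10)(2 3)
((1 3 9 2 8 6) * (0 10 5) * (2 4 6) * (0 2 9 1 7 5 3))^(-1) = (0 1 3 10)(2 5 7 6 4 9 8)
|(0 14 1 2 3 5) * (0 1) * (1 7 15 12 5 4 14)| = 12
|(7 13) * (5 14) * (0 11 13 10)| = |(0 11 13 7 10)(5 14)| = 10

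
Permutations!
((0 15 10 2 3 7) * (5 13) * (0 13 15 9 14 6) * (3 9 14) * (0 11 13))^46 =((0 14 6 11 13 5 15 10 2 9 3 7))^46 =(0 3 2 15 13 6)(5 11 14 7 9 10)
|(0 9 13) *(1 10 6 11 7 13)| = 8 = |(0 9 1 10 6 11 7 13)|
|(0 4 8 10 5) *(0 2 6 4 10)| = |(0 10 5 2 6 4 8)| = 7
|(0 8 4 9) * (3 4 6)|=|(0 8 6 3 4 9)|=6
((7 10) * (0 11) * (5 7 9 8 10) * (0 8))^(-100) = (11) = ((0 11 8 10 9)(5 7))^(-100)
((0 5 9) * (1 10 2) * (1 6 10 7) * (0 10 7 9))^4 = ((0 5)(1 9 10 2 6 7))^4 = (1 6 10)(2 9 7)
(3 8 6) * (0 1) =(0 1)(3 8 6) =[1, 0, 2, 8, 4, 5, 3, 7, 6]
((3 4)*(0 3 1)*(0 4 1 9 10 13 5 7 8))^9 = ((0 3 1 4 9 10 13 5 7 8))^9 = (0 8 7 5 13 10 9 4 1 3)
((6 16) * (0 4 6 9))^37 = (0 6 9 4 16)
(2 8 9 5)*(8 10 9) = (2 10 9 5) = [0, 1, 10, 3, 4, 2, 6, 7, 8, 5, 9]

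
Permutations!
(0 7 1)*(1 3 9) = (0 7 3 9 1) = [7, 0, 2, 9, 4, 5, 6, 3, 8, 1]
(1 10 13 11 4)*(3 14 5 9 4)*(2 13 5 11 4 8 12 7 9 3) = (1 10 5 3 14 11 2 13 4)(7 9 8 12) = [0, 10, 13, 14, 1, 3, 6, 9, 12, 8, 5, 2, 7, 4, 11]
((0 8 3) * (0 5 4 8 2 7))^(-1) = ((0 2 7)(3 5 4 8))^(-1) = (0 7 2)(3 8 4 5)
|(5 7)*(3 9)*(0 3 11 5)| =|(0 3 9 11 5 7)| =6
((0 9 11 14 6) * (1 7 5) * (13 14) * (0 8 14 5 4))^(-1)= ((0 9 11 13 5 1 7 4)(6 8 14))^(-1)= (0 4 7 1 5 13 11 9)(6 14 8)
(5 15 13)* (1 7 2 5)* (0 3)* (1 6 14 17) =(0 3)(1 7 2 5 15 13 6 14 17) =[3, 7, 5, 0, 4, 15, 14, 2, 8, 9, 10, 11, 12, 6, 17, 13, 16, 1]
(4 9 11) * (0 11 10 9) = (0 11 4)(9 10) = [11, 1, 2, 3, 0, 5, 6, 7, 8, 10, 9, 4]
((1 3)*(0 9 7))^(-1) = (0 7 9)(1 3) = ((0 9 7)(1 3))^(-1)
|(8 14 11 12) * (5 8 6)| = |(5 8 14 11 12 6)| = 6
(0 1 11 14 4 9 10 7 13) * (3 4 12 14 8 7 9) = (0 1 11 8 7 13)(3 4)(9 10)(12 14) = [1, 11, 2, 4, 3, 5, 6, 13, 7, 10, 9, 8, 14, 0, 12]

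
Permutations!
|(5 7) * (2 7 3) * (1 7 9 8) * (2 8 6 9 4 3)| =|(1 7 5 2 4 3 8)(6 9)| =14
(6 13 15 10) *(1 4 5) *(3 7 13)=(1 4 5)(3 7 13 15 10 6)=[0, 4, 2, 7, 5, 1, 3, 13, 8, 9, 6, 11, 12, 15, 14, 10]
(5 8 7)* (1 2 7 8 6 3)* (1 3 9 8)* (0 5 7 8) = (0 5 6 9)(1 2 8) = [5, 2, 8, 3, 4, 6, 9, 7, 1, 0]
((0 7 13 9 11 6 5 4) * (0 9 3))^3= ((0 7 13 3)(4 9 11 6 5))^3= (0 3 13 7)(4 6 9 5 11)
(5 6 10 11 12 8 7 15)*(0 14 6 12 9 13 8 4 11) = (0 14 6 10)(4 11 9 13 8 7 15 5 12) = [14, 1, 2, 3, 11, 12, 10, 15, 7, 13, 0, 9, 4, 8, 6, 5]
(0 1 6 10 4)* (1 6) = (0 6 10 4) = [6, 1, 2, 3, 0, 5, 10, 7, 8, 9, 4]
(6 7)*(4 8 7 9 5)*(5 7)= (4 8 5)(6 9 7)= [0, 1, 2, 3, 8, 4, 9, 6, 5, 7]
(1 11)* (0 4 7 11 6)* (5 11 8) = [4, 6, 2, 3, 7, 11, 0, 8, 5, 9, 10, 1] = (0 4 7 8 5 11 1 6)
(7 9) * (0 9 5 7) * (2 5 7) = (0 9)(2 5) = [9, 1, 5, 3, 4, 2, 6, 7, 8, 0]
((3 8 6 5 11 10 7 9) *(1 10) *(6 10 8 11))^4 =(1 9 8 3 10 11 7)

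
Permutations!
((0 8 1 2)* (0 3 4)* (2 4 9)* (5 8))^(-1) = (0 4 1 8 5)(2 9 3)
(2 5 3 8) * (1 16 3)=[0, 16, 5, 8, 4, 1, 6, 7, 2, 9, 10, 11, 12, 13, 14, 15, 3]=(1 16 3 8 2 5)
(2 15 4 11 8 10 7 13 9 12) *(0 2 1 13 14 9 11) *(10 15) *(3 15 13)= (0 2 10 7 14 9 12 1 3 15 4)(8 13 11)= [2, 3, 10, 15, 0, 5, 6, 14, 13, 12, 7, 8, 1, 11, 9, 4]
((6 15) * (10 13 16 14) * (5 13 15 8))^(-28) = (5 10)(6 16)(8 14)(13 15)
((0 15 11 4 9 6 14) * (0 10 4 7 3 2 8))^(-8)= ((0 15 11 7 3 2 8)(4 9 6 14 10))^(-8)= (0 8 2 3 7 11 15)(4 6 10 9 14)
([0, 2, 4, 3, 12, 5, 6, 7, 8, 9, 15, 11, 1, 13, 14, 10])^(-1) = [0, 12, 1, 3, 2, 5, 6, 7, 8, 9, 15, 11, 4, 13, 14, 10]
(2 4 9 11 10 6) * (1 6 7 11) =(1 6 2 4 9)(7 11 10) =[0, 6, 4, 3, 9, 5, 2, 11, 8, 1, 7, 10]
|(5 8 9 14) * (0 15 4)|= |(0 15 4)(5 8 9 14)|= 12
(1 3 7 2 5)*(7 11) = (1 3 11 7 2 5) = [0, 3, 5, 11, 4, 1, 6, 2, 8, 9, 10, 7]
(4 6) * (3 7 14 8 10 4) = (3 7 14 8 10 4 6) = [0, 1, 2, 7, 6, 5, 3, 14, 10, 9, 4, 11, 12, 13, 8]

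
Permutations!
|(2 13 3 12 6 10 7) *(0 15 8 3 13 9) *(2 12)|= |(0 15 8 3 2 9)(6 10 7 12)|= 12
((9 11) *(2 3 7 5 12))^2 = ((2 3 7 5 12)(9 11))^2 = (2 7 12 3 5)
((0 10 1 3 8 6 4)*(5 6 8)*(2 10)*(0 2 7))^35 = (10)(0 7)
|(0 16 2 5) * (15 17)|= 4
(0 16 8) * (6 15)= (0 16 8)(6 15)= [16, 1, 2, 3, 4, 5, 15, 7, 0, 9, 10, 11, 12, 13, 14, 6, 8]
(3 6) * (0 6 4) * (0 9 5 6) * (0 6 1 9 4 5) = (0 6 3 5 1 9) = [6, 9, 2, 5, 4, 1, 3, 7, 8, 0]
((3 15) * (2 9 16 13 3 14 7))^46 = ((2 9 16 13 3 15 14 7))^46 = (2 14 3 16)(7 15 13 9)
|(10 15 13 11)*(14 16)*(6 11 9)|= |(6 11 10 15 13 9)(14 16)|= 6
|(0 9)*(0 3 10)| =4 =|(0 9 3 10)|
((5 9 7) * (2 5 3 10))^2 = ((2 5 9 7 3 10))^2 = (2 9 3)(5 7 10)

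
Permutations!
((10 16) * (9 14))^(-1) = (9 14)(10 16)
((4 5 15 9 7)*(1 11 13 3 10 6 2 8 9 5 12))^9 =((1 11 13 3 10 6 2 8 9 7 4 12)(5 15))^9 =(1 7 2 3)(4 8 10 11)(5 15)(6 13 12 9)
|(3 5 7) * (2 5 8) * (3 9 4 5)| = |(2 3 8)(4 5 7 9)| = 12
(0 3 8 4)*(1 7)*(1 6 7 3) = (0 1 3 8 4)(6 7) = [1, 3, 2, 8, 0, 5, 7, 6, 4]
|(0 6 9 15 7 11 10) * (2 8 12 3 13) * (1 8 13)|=28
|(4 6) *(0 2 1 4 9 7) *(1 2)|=|(0 1 4 6 9 7)|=6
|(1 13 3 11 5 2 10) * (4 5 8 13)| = 20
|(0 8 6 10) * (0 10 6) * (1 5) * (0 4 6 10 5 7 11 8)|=8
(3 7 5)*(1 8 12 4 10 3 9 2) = (1 8 12 4 10 3 7 5 9 2) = [0, 8, 1, 7, 10, 9, 6, 5, 12, 2, 3, 11, 4]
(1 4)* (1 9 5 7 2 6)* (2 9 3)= (1 4 3 2 6)(5 7 9)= [0, 4, 6, 2, 3, 7, 1, 9, 8, 5]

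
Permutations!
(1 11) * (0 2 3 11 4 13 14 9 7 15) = (0 2 3 11 1 4 13 14 9 7 15) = [2, 4, 3, 11, 13, 5, 6, 15, 8, 7, 10, 1, 12, 14, 9, 0]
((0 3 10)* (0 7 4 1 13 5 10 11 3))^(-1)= (1 4 7 10 5 13)(3 11)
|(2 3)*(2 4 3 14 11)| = |(2 14 11)(3 4)| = 6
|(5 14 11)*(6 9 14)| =|(5 6 9 14 11)| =5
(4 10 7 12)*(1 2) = [0, 2, 1, 3, 10, 5, 6, 12, 8, 9, 7, 11, 4] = (1 2)(4 10 7 12)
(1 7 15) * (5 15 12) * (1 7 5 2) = [0, 5, 1, 3, 4, 15, 6, 12, 8, 9, 10, 11, 2, 13, 14, 7] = (1 5 15 7 12 2)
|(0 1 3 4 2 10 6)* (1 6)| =|(0 6)(1 3 4 2 10)| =10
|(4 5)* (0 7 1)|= 6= |(0 7 1)(4 5)|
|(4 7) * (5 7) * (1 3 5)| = |(1 3 5 7 4)| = 5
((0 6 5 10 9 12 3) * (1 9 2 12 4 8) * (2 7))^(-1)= ((0 6 5 10 7 2 12 3)(1 9 4 8))^(-1)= (0 3 12 2 7 10 5 6)(1 8 4 9)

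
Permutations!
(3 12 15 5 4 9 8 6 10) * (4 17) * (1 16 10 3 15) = (1 16 10 15 5 17 4 9 8 6 3 12) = [0, 16, 2, 12, 9, 17, 3, 7, 6, 8, 15, 11, 1, 13, 14, 5, 10, 4]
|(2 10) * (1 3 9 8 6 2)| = 7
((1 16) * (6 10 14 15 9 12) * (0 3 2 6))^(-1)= (0 12 9 15 14 10 6 2 3)(1 16)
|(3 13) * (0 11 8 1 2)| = 10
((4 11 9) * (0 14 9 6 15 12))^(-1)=((0 14 9 4 11 6 15 12))^(-1)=(0 12 15 6 11 4 9 14)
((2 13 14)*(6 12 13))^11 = (2 6 12 13 14)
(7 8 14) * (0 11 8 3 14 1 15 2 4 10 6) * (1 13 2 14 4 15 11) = [1, 11, 15, 4, 10, 5, 0, 3, 13, 9, 6, 8, 12, 2, 7, 14] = (0 1 11 8 13 2 15 14 7 3 4 10 6)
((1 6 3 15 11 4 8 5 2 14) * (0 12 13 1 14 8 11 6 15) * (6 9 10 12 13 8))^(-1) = ((0 13 1 15 9 10 12 8 5 2 6 3)(4 11))^(-1) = (0 3 6 2 5 8 12 10 9 15 1 13)(4 11)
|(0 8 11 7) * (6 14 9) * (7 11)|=3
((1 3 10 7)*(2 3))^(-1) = (1 7 10 3 2)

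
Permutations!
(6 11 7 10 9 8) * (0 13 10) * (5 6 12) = [13, 1, 2, 3, 4, 6, 11, 0, 12, 8, 9, 7, 5, 10] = (0 13 10 9 8 12 5 6 11 7)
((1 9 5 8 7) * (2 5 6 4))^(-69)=(1 4 8 9 2 7 6 5)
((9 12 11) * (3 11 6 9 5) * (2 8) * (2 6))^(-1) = ((2 8 6 9 12)(3 11 5))^(-1) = (2 12 9 6 8)(3 5 11)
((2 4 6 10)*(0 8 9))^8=((0 8 9)(2 4 6 10))^8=(10)(0 9 8)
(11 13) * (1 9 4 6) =(1 9 4 6)(11 13) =[0, 9, 2, 3, 6, 5, 1, 7, 8, 4, 10, 13, 12, 11]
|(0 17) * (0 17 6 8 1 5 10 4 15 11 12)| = 10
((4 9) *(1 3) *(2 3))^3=(4 9)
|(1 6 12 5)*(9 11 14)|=|(1 6 12 5)(9 11 14)|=12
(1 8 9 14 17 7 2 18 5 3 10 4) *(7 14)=(1 8 9 7 2 18 5 3 10 4)(14 17)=[0, 8, 18, 10, 1, 3, 6, 2, 9, 7, 4, 11, 12, 13, 17, 15, 16, 14, 5]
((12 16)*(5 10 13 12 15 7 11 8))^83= ((5 10 13 12 16 15 7 11 8))^83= (5 13 16 7 8 10 12 15 11)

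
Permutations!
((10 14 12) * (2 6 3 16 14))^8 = (2 6 3 16 14 12 10)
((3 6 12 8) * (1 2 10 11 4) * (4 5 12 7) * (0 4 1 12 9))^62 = ((0 4 12 8 3 6 7 1 2 10 11 5 9))^62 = (0 11 1 3 4 5 2 6 12 9 10 7 8)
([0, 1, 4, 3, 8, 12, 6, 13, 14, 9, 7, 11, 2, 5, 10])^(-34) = (2 8 10 13 12 4 14 7 5)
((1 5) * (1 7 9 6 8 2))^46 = (1 6 5 8 7 2 9)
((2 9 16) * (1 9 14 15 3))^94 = ((1 9 16 2 14 15 3))^94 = (1 2 3 16 15 9 14)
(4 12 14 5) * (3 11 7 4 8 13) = [0, 1, 2, 11, 12, 8, 6, 4, 13, 9, 10, 7, 14, 3, 5] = (3 11 7 4 12 14 5 8 13)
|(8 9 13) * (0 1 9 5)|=|(0 1 9 13 8 5)|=6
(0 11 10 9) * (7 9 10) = (0 11 7 9) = [11, 1, 2, 3, 4, 5, 6, 9, 8, 0, 10, 7]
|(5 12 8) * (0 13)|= |(0 13)(5 12 8)|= 6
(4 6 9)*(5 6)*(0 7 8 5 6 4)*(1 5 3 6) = (0 7 8 3 6 9)(1 5 4) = [7, 5, 2, 6, 1, 4, 9, 8, 3, 0]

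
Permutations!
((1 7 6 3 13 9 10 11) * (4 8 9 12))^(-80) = (1 9 12 6 11 8 13 7 10 4 3) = ((1 7 6 3 13 12 4 8 9 10 11))^(-80)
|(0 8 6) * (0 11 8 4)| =6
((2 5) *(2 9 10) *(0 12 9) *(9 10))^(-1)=((0 12 10 2 5))^(-1)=(0 5 2 10 12)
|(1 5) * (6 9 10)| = 6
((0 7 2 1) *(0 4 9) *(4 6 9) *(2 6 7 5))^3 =((0 5 2 1 7 6 9))^3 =(0 1 9 2 6 5 7)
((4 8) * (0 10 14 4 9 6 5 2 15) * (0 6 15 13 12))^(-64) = ((0 10 14 4 8 9 15 6 5 2 13 12))^(-64) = (0 5 8)(2 9 10)(4 12 6)(13 15 14)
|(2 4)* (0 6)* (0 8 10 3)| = |(0 6 8 10 3)(2 4)| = 10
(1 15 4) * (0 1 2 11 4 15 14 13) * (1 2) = [2, 14, 11, 3, 1, 5, 6, 7, 8, 9, 10, 4, 12, 0, 13, 15] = (15)(0 2 11 4 1 14 13)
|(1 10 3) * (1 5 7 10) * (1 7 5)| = 4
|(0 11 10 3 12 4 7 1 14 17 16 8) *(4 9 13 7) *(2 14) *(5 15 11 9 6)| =|(0 9 13 7 1 2 14 17 16 8)(3 12 6 5 15 11 10)| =70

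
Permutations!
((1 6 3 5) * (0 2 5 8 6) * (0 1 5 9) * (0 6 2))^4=((2 9 6 3 8))^4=(2 8 3 6 9)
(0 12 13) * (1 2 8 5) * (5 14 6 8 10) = (0 12 13)(1 2 10 5)(6 8 14) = [12, 2, 10, 3, 4, 1, 8, 7, 14, 9, 5, 11, 13, 0, 6]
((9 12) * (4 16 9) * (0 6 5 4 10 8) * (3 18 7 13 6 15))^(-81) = ((0 15 3 18 7 13 6 5 4 16 9 12 10 8))^(-81) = (0 18 6 16 10 15 7 5 9 8 3 13 4 12)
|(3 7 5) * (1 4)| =|(1 4)(3 7 5)| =6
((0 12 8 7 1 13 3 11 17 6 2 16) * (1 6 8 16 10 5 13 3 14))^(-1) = (0 16 12)(1 14 13 5 10 2 6 7 8 17 11 3)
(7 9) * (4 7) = (4 7 9) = [0, 1, 2, 3, 7, 5, 6, 9, 8, 4]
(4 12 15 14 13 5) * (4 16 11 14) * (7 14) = (4 12 15)(5 16 11 7 14 13) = [0, 1, 2, 3, 12, 16, 6, 14, 8, 9, 10, 7, 15, 5, 13, 4, 11]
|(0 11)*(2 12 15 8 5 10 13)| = 14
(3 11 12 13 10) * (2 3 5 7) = (2 3 11 12 13 10 5 7) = [0, 1, 3, 11, 4, 7, 6, 2, 8, 9, 5, 12, 13, 10]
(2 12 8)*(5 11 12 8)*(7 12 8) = (2 7 12 5 11 8) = [0, 1, 7, 3, 4, 11, 6, 12, 2, 9, 10, 8, 5]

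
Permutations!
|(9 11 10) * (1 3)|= 6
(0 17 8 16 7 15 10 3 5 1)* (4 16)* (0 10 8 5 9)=(0 17 5 1 10 3 9)(4 16 7 15 8)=[17, 10, 2, 9, 16, 1, 6, 15, 4, 0, 3, 11, 12, 13, 14, 8, 7, 5]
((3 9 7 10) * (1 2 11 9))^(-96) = (1 11 7 3 2 9 10)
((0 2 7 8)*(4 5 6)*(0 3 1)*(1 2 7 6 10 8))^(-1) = ((0 7 1)(2 6 4 5 10 8 3))^(-1) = (0 1 7)(2 3 8 10 5 4 6)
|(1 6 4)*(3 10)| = 6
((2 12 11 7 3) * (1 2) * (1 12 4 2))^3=(2 4)(3 7 11 12)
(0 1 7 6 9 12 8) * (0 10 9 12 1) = (1 7 6 12 8 10 9) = [0, 7, 2, 3, 4, 5, 12, 6, 10, 1, 9, 11, 8]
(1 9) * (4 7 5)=[0, 9, 2, 3, 7, 4, 6, 5, 8, 1]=(1 9)(4 7 5)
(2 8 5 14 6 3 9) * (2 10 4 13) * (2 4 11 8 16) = (2 16)(3 9 10 11 8 5 14 6)(4 13) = [0, 1, 16, 9, 13, 14, 3, 7, 5, 10, 11, 8, 12, 4, 6, 15, 2]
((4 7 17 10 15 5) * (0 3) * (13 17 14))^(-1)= ((0 3)(4 7 14 13 17 10 15 5))^(-1)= (0 3)(4 5 15 10 17 13 14 7)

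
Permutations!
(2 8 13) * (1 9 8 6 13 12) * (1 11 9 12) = [0, 12, 6, 3, 4, 5, 13, 7, 1, 8, 10, 9, 11, 2] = (1 12 11 9 8)(2 6 13)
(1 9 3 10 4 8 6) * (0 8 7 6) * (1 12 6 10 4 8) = (0 1 9 3 4 7 10 8)(6 12) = [1, 9, 2, 4, 7, 5, 12, 10, 0, 3, 8, 11, 6]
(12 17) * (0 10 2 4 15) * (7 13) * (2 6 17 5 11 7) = (0 10 6 17 12 5 11 7 13 2 4 15) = [10, 1, 4, 3, 15, 11, 17, 13, 8, 9, 6, 7, 5, 2, 14, 0, 16, 12]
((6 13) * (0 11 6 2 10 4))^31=((0 11 6 13 2 10 4))^31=(0 13 4 6 10 11 2)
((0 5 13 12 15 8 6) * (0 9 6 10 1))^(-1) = (0 1 10 8 15 12 13 5)(6 9)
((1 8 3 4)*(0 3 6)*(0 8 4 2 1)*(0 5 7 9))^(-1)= ((0 3 2 1 4 5 7 9)(6 8))^(-1)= (0 9 7 5 4 1 2 3)(6 8)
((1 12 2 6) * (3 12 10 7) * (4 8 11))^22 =((1 10 7 3 12 2 6)(4 8 11))^22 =(1 10 7 3 12 2 6)(4 8 11)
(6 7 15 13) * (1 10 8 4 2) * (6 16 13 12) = (1 10 8 4 2)(6 7 15 12)(13 16) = [0, 10, 1, 3, 2, 5, 7, 15, 4, 9, 8, 11, 6, 16, 14, 12, 13]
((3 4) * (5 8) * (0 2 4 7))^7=((0 2 4 3 7)(5 8))^7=(0 4 7 2 3)(5 8)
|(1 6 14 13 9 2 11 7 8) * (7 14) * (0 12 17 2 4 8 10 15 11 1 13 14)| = |(0 12 17 2 1 6 7 10 15 11)(4 8 13 9)| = 20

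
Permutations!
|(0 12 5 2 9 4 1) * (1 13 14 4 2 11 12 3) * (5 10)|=12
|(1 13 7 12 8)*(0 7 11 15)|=8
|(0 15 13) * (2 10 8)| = 3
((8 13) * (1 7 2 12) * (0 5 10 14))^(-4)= (14)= ((0 5 10 14)(1 7 2 12)(8 13))^(-4)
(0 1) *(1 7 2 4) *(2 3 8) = [7, 0, 4, 8, 1, 5, 6, 3, 2] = (0 7 3 8 2 4 1)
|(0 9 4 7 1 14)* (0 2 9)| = 6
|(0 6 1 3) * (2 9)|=4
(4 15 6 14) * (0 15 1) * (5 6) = (0 15 5 6 14 4 1) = [15, 0, 2, 3, 1, 6, 14, 7, 8, 9, 10, 11, 12, 13, 4, 5]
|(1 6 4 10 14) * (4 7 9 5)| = 8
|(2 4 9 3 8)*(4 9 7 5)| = |(2 9 3 8)(4 7 5)| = 12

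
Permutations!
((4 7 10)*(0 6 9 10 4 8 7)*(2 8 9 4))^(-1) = (0 4 6)(2 7 8)(9 10)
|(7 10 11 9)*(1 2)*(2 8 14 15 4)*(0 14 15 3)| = 60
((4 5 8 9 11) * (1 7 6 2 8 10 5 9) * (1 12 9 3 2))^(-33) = ((1 7 6)(2 8 12 9 11 4 3)(5 10))^(-33) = (2 12 11 3 8 9 4)(5 10)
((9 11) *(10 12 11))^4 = ((9 10 12 11))^4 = (12)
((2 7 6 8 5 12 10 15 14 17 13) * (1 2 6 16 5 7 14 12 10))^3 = ((1 2 14 17 13 6 8 7 16 5 10 15 12))^3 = (1 17 8 5 12 14 6 16 15 2 13 7 10)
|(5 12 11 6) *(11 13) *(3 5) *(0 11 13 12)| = 5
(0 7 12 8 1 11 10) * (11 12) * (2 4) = (0 7 11 10)(1 12 8)(2 4) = [7, 12, 4, 3, 2, 5, 6, 11, 1, 9, 0, 10, 8]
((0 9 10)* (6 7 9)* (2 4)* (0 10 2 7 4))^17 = (10)(0 2 9 7 4 6)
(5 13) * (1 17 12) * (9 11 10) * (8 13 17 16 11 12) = (1 16 11 10 9 12)(5 17 8 13) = [0, 16, 2, 3, 4, 17, 6, 7, 13, 12, 9, 10, 1, 5, 14, 15, 11, 8]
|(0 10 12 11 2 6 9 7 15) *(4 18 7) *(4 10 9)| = |(0 9 10 12 11 2 6 4 18 7 15)| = 11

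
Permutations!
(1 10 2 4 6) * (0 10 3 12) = (0 10 2 4 6 1 3 12) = [10, 3, 4, 12, 6, 5, 1, 7, 8, 9, 2, 11, 0]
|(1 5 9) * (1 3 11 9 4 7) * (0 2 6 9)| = 12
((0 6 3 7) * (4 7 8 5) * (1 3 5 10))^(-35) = ((0 6 5 4 7)(1 3 8 10))^(-35) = (1 3 8 10)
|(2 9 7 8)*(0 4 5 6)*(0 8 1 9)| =6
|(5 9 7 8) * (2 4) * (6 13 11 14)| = 4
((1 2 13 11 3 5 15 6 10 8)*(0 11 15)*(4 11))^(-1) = ((0 4 11 3 5)(1 2 13 15 6 10 8))^(-1) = (0 5 3 11 4)(1 8 10 6 15 13 2)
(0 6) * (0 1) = [6, 0, 2, 3, 4, 5, 1] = (0 6 1)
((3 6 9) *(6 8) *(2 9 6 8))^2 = (2 3 9)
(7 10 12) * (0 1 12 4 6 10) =(0 1 12 7)(4 6 10) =[1, 12, 2, 3, 6, 5, 10, 0, 8, 9, 4, 11, 7]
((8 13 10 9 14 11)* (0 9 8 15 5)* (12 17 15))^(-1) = (0 5 15 17 12 11 14 9)(8 10 13)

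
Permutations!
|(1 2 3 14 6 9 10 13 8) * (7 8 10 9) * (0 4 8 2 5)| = 10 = |(0 4 8 1 5)(2 3 14 6 7)(10 13)|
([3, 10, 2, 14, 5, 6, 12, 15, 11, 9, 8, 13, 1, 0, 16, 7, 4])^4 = (0 4 1 13 16 12 11 14 6 8 3 5 10)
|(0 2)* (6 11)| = |(0 2)(6 11)| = 2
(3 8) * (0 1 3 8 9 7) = (0 1 3 9 7) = [1, 3, 2, 9, 4, 5, 6, 0, 8, 7]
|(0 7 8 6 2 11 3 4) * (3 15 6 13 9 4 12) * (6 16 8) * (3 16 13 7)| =13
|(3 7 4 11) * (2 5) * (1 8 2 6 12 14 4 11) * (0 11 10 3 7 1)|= |(0 11 7 10 3 1 8 2 5 6 12 14 4)|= 13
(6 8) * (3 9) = (3 9)(6 8) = [0, 1, 2, 9, 4, 5, 8, 7, 6, 3]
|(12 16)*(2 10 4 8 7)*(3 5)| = 10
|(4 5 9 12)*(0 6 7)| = |(0 6 7)(4 5 9 12)| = 12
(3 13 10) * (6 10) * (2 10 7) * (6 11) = (2 10 3 13 11 6 7) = [0, 1, 10, 13, 4, 5, 7, 2, 8, 9, 3, 6, 12, 11]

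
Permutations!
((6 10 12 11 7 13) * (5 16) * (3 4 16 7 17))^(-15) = ((3 4 16 5 7 13 6 10 12 11 17))^(-15) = (3 10 5 17 6 16 11 13 4 12 7)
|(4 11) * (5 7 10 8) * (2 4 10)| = 7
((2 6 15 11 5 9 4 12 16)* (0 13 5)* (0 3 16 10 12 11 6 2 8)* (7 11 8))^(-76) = ((0 13 5 9 4 8)(3 16 7 11)(6 15)(10 12))^(-76) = (16)(0 5 4)(8 13 9)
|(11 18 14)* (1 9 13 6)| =12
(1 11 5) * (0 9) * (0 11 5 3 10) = (0 9 11 3 10)(1 5) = [9, 5, 2, 10, 4, 1, 6, 7, 8, 11, 0, 3]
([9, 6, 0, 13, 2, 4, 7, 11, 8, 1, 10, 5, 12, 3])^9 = [0, 1, 2, 13, 4, 5, 6, 7, 8, 9, 10, 11, 12, 3]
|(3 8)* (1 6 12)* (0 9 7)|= 6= |(0 9 7)(1 6 12)(3 8)|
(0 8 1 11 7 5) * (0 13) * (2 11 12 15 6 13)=(0 8 1 12 15 6 13)(2 11 7 5)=[8, 12, 11, 3, 4, 2, 13, 5, 1, 9, 10, 7, 15, 0, 14, 6]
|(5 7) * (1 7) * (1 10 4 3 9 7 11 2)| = |(1 11 2)(3 9 7 5 10 4)| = 6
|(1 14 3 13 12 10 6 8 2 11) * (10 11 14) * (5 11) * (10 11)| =18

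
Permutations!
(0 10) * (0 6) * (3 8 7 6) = [10, 1, 2, 8, 4, 5, 0, 6, 7, 9, 3] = (0 10 3 8 7 6)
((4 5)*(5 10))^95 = ((4 10 5))^95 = (4 5 10)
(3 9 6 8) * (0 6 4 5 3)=(0 6 8)(3 9 4 5)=[6, 1, 2, 9, 5, 3, 8, 7, 0, 4]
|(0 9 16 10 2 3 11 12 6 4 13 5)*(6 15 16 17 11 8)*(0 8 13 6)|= |(0 9 17 11 12 15 16 10 2 3 13 5 8)(4 6)|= 26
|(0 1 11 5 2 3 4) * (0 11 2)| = 7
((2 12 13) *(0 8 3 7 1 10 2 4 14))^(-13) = ((0 8 3 7 1 10 2 12 13 4 14))^(-13) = (0 4 12 10 7 8 14 13 2 1 3)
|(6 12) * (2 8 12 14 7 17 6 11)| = |(2 8 12 11)(6 14 7 17)| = 4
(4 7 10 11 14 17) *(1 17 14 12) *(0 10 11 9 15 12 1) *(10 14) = (0 14 10 9 15 12)(1 17 4 7 11) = [14, 17, 2, 3, 7, 5, 6, 11, 8, 15, 9, 1, 0, 13, 10, 12, 16, 4]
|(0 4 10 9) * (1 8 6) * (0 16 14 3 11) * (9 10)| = |(0 4 9 16 14 3 11)(1 8 6)| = 21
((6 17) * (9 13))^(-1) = (6 17)(9 13)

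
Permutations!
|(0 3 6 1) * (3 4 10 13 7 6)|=|(0 4 10 13 7 6 1)|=7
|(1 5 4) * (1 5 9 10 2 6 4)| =7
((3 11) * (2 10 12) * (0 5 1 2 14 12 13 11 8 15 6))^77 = ((0 5 1 2 10 13 11 3 8 15 6)(12 14))^77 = (15)(12 14)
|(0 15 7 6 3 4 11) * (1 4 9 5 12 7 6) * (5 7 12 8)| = |(0 15 6 3 9 7 1 4 11)(5 8)| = 18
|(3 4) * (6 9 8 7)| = 4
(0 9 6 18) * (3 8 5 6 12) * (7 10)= (0 9 12 3 8 5 6 18)(7 10)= [9, 1, 2, 8, 4, 6, 18, 10, 5, 12, 7, 11, 3, 13, 14, 15, 16, 17, 0]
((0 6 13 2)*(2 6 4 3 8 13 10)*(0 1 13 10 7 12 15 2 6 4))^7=(1 7 3 2 6 4 15 10 13 12 8)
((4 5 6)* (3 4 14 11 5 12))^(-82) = ((3 4 12)(5 6 14 11))^(-82) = (3 12 4)(5 14)(6 11)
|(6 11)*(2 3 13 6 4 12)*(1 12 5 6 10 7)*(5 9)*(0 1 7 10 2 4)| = 24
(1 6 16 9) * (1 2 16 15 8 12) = (1 6 15 8 12)(2 16 9) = [0, 6, 16, 3, 4, 5, 15, 7, 12, 2, 10, 11, 1, 13, 14, 8, 9]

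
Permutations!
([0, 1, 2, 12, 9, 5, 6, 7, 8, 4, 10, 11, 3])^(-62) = [0, 1, 2, 3, 4, 5, 6, 7, 8, 9, 10, 11, 12]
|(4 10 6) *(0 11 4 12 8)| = 7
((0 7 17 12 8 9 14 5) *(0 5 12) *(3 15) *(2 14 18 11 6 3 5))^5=((0 7 17)(2 14 12 8 9 18 11 6 3 15 5))^5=(0 17 7)(2 18 5 9 15 8 3 12 6 14 11)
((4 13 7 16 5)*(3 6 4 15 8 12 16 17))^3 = (3 13)(4 17)(5 12 15 16 8)(6 7)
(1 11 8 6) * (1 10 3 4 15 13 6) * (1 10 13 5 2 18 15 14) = (1 11 8 10 3 4 14)(2 18 15 5)(6 13) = [0, 11, 18, 4, 14, 2, 13, 7, 10, 9, 3, 8, 12, 6, 1, 5, 16, 17, 15]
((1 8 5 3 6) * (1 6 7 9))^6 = ((1 8 5 3 7 9))^6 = (9)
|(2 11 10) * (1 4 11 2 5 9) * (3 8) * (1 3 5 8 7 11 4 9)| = |(1 9 3 7 11 10 8 5)| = 8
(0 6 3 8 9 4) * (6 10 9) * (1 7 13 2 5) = (0 10 9 4)(1 7 13 2 5)(3 8 6) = [10, 7, 5, 8, 0, 1, 3, 13, 6, 4, 9, 11, 12, 2]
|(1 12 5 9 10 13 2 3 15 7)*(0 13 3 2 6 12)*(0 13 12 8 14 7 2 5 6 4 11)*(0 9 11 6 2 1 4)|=55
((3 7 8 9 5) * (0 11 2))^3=(11)(3 9 7 5 8)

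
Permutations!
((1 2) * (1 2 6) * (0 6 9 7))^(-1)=(0 7 9 1 6)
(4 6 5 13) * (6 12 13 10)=[0, 1, 2, 3, 12, 10, 5, 7, 8, 9, 6, 11, 13, 4]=(4 12 13)(5 10 6)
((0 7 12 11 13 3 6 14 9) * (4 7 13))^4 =(0 14 3)(6 13 9)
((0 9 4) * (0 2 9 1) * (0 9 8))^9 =(0 4)(1 2)(8 9)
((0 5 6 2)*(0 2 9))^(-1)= ((0 5 6 9))^(-1)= (0 9 6 5)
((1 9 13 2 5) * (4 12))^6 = ((1 9 13 2 5)(4 12))^6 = (1 9 13 2 5)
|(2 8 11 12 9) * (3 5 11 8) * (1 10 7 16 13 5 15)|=|(1 10 7 16 13 5 11 12 9 2 3 15)|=12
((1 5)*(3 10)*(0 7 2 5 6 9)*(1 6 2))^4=(10)(0 5 7 6 1 9 2)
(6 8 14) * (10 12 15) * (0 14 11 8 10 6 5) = (0 14 5)(6 10 12 15)(8 11) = [14, 1, 2, 3, 4, 0, 10, 7, 11, 9, 12, 8, 15, 13, 5, 6]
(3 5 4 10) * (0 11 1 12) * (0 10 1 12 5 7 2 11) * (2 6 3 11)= [0, 5, 2, 7, 1, 4, 3, 6, 8, 9, 11, 12, 10]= (1 5 4)(3 7 6)(10 11 12)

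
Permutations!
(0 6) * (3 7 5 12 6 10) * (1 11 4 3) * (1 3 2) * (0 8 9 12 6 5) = (0 10 3 7)(1 11 4 2)(5 6 8 9 12) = [10, 11, 1, 7, 2, 6, 8, 0, 9, 12, 3, 4, 5]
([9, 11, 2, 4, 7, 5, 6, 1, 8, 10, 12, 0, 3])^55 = [9, 11, 2, 4, 7, 5, 6, 1, 8, 10, 12, 0, 3]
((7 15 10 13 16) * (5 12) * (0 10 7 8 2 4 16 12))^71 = ((0 10 13 12 5)(2 4 16 8)(7 15))^71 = (0 10 13 12 5)(2 8 16 4)(7 15)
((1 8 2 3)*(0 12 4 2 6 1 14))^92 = (0 4 3)(1 6 8)(2 14 12)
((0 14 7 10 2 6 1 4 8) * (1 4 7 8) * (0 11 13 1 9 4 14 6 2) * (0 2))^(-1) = (0 2 10 7 1 13 11 8 14 6)(4 9)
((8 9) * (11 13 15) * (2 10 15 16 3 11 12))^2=(2 15)(3 13)(10 12)(11 16)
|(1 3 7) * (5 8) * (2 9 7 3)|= 4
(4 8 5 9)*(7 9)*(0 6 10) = (0 6 10)(4 8 5 7 9) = [6, 1, 2, 3, 8, 7, 10, 9, 5, 4, 0]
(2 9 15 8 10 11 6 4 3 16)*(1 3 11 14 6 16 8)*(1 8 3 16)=[0, 16, 9, 3, 11, 5, 4, 7, 10, 15, 14, 1, 12, 13, 6, 8, 2]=(1 16 2 9 15 8 10 14 6 4 11)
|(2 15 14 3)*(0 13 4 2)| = 7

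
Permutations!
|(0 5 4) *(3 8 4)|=5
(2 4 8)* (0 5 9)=(0 5 9)(2 4 8)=[5, 1, 4, 3, 8, 9, 6, 7, 2, 0]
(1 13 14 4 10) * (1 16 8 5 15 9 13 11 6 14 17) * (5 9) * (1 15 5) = (1 11 6 14 4 10 16 8 9 13 17 15) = [0, 11, 2, 3, 10, 5, 14, 7, 9, 13, 16, 6, 12, 17, 4, 1, 8, 15]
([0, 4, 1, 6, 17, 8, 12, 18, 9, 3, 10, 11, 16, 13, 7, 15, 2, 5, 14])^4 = (1 8 12 4 9 16 17 3 2 5 6)(7 18 14)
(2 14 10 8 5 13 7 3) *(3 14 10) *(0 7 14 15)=[7, 1, 10, 2, 4, 13, 6, 15, 5, 9, 8, 11, 12, 14, 3, 0]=(0 7 15)(2 10 8 5 13 14 3)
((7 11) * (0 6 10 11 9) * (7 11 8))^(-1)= ((11)(0 6 10 8 7 9))^(-1)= (11)(0 9 7 8 10 6)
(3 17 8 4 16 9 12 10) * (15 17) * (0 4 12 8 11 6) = [4, 1, 2, 15, 16, 5, 0, 7, 12, 8, 3, 6, 10, 13, 14, 17, 9, 11] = (0 4 16 9 8 12 10 3 15 17 11 6)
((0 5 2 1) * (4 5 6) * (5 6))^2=((0 5 2 1)(4 6))^2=(6)(0 2)(1 5)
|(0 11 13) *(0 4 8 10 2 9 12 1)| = 10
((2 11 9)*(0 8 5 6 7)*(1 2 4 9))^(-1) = ((0 8 5 6 7)(1 2 11)(4 9))^(-1) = (0 7 6 5 8)(1 11 2)(4 9)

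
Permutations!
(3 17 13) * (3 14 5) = (3 17 13 14 5) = [0, 1, 2, 17, 4, 3, 6, 7, 8, 9, 10, 11, 12, 14, 5, 15, 16, 13]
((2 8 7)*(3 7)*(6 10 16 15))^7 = (2 7 3 8)(6 15 16 10)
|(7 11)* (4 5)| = 2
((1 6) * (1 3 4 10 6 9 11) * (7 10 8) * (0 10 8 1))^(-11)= (0 1 6 11 4 10 9 3)(7 8)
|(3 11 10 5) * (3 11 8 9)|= |(3 8 9)(5 11 10)|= 3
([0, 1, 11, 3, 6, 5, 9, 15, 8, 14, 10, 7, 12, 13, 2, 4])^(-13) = [0, 1, 15, 3, 14, 5, 2, 6, 8, 11, 10, 4, 12, 13, 7, 9]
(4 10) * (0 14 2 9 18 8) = (0 14 2 9 18 8)(4 10) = [14, 1, 9, 3, 10, 5, 6, 7, 0, 18, 4, 11, 12, 13, 2, 15, 16, 17, 8]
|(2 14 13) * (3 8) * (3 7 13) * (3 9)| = |(2 14 9 3 8 7 13)| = 7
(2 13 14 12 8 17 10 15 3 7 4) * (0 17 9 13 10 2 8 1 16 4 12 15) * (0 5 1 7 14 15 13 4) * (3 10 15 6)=(0 17 2 15 10 5 1 16)(3 14 13 6)(4 8 9)(7 12)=[17, 16, 15, 14, 8, 1, 3, 12, 9, 4, 5, 11, 7, 6, 13, 10, 0, 2]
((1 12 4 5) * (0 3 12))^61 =(0 3 12 4 5 1)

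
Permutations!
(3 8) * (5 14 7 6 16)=[0, 1, 2, 8, 4, 14, 16, 6, 3, 9, 10, 11, 12, 13, 7, 15, 5]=(3 8)(5 14 7 6 16)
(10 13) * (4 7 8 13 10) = (4 7 8 13) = [0, 1, 2, 3, 7, 5, 6, 8, 13, 9, 10, 11, 12, 4]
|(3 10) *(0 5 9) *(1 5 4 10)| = |(0 4 10 3 1 5 9)| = 7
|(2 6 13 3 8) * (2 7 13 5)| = |(2 6 5)(3 8 7 13)| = 12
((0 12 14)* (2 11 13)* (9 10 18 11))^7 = (0 12 14)(2 9 10 18 11 13)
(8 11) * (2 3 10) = [0, 1, 3, 10, 4, 5, 6, 7, 11, 9, 2, 8] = (2 3 10)(8 11)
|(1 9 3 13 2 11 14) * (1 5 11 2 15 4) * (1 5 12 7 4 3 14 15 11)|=28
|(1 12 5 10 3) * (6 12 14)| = |(1 14 6 12 5 10 3)| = 7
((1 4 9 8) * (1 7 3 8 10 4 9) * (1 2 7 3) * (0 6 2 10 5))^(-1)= (0 5 9 1 7 2 6)(3 8)(4 10)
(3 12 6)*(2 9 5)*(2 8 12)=(2 9 5 8 12 6 3)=[0, 1, 9, 2, 4, 8, 3, 7, 12, 5, 10, 11, 6]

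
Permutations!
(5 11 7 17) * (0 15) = (0 15)(5 11 7 17) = [15, 1, 2, 3, 4, 11, 6, 17, 8, 9, 10, 7, 12, 13, 14, 0, 16, 5]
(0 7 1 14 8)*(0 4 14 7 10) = (0 10)(1 7)(4 14 8) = [10, 7, 2, 3, 14, 5, 6, 1, 4, 9, 0, 11, 12, 13, 8]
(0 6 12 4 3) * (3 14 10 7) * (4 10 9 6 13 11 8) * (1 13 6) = (0 6 12 10 7 3)(1 13 11 8 4 14 9) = [6, 13, 2, 0, 14, 5, 12, 3, 4, 1, 7, 8, 10, 11, 9]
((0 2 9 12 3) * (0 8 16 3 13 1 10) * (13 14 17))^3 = ((0 2 9 12 14 17 13 1 10)(3 8 16))^3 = (0 12 13)(1 2 14)(9 17 10)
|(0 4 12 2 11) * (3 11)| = |(0 4 12 2 3 11)| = 6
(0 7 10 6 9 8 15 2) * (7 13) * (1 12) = (0 13 7 10 6 9 8 15 2)(1 12) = [13, 12, 0, 3, 4, 5, 9, 10, 15, 8, 6, 11, 1, 7, 14, 2]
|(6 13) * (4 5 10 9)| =|(4 5 10 9)(6 13)| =4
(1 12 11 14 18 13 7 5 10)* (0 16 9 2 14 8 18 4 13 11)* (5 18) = (0 16 9 2 14 4 13 7 18 11 8 5 10 1 12) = [16, 12, 14, 3, 13, 10, 6, 18, 5, 2, 1, 8, 0, 7, 4, 15, 9, 17, 11]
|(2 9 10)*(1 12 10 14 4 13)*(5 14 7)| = |(1 12 10 2 9 7 5 14 4 13)| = 10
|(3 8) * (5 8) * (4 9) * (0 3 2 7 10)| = |(0 3 5 8 2 7 10)(4 9)| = 14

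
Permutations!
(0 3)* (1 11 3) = [1, 11, 2, 0, 4, 5, 6, 7, 8, 9, 10, 3] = (0 1 11 3)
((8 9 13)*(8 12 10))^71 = (8 9 13 12 10)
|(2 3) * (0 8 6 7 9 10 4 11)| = 8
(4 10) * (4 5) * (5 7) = [0, 1, 2, 3, 10, 4, 6, 5, 8, 9, 7] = (4 10 7 5)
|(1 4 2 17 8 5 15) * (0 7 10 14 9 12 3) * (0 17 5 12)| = 20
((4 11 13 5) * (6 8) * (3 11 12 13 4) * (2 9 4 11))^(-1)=(2 3 5 13 12 4 9)(6 8)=((2 9 4 12 13 5 3)(6 8))^(-1)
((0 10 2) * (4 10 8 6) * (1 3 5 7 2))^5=((0 8 6 4 10 1 3 5 7 2))^5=(0 1)(2 10)(3 8)(4 7)(5 6)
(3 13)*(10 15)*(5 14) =(3 13)(5 14)(10 15) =[0, 1, 2, 13, 4, 14, 6, 7, 8, 9, 15, 11, 12, 3, 5, 10]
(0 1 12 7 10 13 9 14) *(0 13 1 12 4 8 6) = (0 12 7 10 1 4 8 6)(9 14 13) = [12, 4, 2, 3, 8, 5, 0, 10, 6, 14, 1, 11, 7, 9, 13]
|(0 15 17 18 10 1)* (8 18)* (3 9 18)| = 9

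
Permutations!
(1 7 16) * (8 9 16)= [0, 7, 2, 3, 4, 5, 6, 8, 9, 16, 10, 11, 12, 13, 14, 15, 1]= (1 7 8 9 16)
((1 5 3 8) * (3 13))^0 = (13)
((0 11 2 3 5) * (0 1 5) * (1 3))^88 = ((0 11 2 1 5 3))^88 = (0 5 2)(1 11 3)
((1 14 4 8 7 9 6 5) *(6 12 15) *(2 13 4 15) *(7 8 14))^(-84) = ((1 7 9 12 2 13 4 14 15 6 5))^(-84) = (1 2 15 7 13 6 9 4 5 12 14)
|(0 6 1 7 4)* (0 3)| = 6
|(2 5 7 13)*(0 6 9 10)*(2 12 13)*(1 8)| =12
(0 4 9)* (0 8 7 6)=(0 4 9 8 7 6)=[4, 1, 2, 3, 9, 5, 0, 6, 7, 8]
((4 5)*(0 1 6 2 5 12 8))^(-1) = ((0 1 6 2 5 4 12 8))^(-1) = (0 8 12 4 5 2 6 1)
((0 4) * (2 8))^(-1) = ((0 4)(2 8))^(-1) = (0 4)(2 8)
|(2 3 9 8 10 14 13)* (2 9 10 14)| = |(2 3 10)(8 14 13 9)| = 12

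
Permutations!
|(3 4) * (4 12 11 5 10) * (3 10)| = |(3 12 11 5)(4 10)| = 4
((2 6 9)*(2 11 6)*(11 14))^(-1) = ((6 9 14 11))^(-1) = (6 11 14 9)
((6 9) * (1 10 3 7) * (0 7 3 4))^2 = (0 1 4 7 10)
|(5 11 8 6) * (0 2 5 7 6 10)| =6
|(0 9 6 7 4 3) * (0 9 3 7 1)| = 10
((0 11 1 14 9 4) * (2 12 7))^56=((0 11 1 14 9 4)(2 12 7))^56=(0 1 9)(2 7 12)(4 11 14)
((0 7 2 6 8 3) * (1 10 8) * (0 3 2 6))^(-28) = ((0 7 6 1 10 8 2))^(-28) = (10)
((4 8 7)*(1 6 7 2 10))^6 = ((1 6 7 4 8 2 10))^6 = (1 10 2 8 4 7 6)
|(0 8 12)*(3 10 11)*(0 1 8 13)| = 6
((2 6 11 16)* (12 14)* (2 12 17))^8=(2 6 11 16 12 14 17)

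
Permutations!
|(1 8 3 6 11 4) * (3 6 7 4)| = 7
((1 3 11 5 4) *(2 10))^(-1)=(1 4 5 11 3)(2 10)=((1 3 11 5 4)(2 10))^(-1)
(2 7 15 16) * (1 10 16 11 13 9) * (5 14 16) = (1 10 5 14 16 2 7 15 11 13 9) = [0, 10, 7, 3, 4, 14, 6, 15, 8, 1, 5, 13, 12, 9, 16, 11, 2]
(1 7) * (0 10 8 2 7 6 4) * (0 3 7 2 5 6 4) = (0 10 8 5 6)(1 4 3 7) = [10, 4, 2, 7, 3, 6, 0, 1, 5, 9, 8]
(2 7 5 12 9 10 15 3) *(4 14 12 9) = (2 7 5 9 10 15 3)(4 14 12) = [0, 1, 7, 2, 14, 9, 6, 5, 8, 10, 15, 11, 4, 13, 12, 3]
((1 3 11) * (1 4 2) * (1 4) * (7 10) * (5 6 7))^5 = (1 11 3)(2 4)(5 6 7 10)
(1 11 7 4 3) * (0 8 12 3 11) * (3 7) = (0 8 12 7 4 11 3 1) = [8, 0, 2, 1, 11, 5, 6, 4, 12, 9, 10, 3, 7]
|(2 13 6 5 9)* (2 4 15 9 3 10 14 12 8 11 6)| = |(2 13)(3 10 14 12 8 11 6 5)(4 15 9)| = 24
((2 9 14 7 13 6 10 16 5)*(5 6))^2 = (2 14 13)(5 9 7)(6 16 10)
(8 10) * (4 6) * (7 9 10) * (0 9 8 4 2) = [9, 1, 0, 3, 6, 5, 2, 8, 7, 10, 4] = (0 9 10 4 6 2)(7 8)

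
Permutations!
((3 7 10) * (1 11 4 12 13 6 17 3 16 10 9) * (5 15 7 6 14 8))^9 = ((1 11 4 12 13 14 8 5 15 7 9)(3 6 17)(10 16))^9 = (17)(1 7 5 14 12 11 9 15 8 13 4)(10 16)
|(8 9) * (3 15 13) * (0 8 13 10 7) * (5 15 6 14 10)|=18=|(0 8 9 13 3 6 14 10 7)(5 15)|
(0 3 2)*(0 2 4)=[3, 1, 2, 4, 0]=(0 3 4)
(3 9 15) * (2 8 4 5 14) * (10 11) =(2 8 4 5 14)(3 9 15)(10 11) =[0, 1, 8, 9, 5, 14, 6, 7, 4, 15, 11, 10, 12, 13, 2, 3]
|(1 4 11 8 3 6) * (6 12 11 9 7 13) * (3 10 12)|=|(1 4 9 7 13 6)(8 10 12 11)|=12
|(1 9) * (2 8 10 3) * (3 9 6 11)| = 8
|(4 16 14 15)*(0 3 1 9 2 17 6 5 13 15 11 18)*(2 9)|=14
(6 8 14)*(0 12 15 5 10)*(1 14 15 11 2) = [12, 14, 1, 3, 4, 10, 8, 7, 15, 9, 0, 2, 11, 13, 6, 5] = (0 12 11 2 1 14 6 8 15 5 10)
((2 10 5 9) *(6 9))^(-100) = ((2 10 5 6 9))^(-100) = (10)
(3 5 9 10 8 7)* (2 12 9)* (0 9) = (0 9 10 8 7 3 5 2 12) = [9, 1, 12, 5, 4, 2, 6, 3, 7, 10, 8, 11, 0]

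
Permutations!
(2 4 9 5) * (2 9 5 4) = (4 5 9) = [0, 1, 2, 3, 5, 9, 6, 7, 8, 4]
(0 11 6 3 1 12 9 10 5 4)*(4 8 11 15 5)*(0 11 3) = (0 15 5 8 3 1 12 9 10 4 11 6) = [15, 12, 2, 1, 11, 8, 0, 7, 3, 10, 4, 6, 9, 13, 14, 5]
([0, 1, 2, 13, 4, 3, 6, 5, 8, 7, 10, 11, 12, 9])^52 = (3 9 5 13 7)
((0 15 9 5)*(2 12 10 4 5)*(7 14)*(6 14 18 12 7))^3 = ((0 15 9 2 7 18 12 10 4 5)(6 14))^3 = (0 2 12 5 9 18 4 15 7 10)(6 14)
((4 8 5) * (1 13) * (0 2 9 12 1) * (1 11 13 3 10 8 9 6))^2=(0 6 3 8 4 12 13 2 1 10 5 9 11)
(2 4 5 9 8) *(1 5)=(1 5 9 8 2 4)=[0, 5, 4, 3, 1, 9, 6, 7, 2, 8]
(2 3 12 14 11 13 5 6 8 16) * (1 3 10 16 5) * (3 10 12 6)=[0, 10, 12, 6, 4, 3, 8, 7, 5, 9, 16, 13, 14, 1, 11, 15, 2]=(1 10 16 2 12 14 11 13)(3 6 8 5)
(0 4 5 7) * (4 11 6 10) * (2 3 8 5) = (0 11 6 10 4 2 3 8 5 7) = [11, 1, 3, 8, 2, 7, 10, 0, 5, 9, 4, 6]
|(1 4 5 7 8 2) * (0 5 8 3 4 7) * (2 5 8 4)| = |(0 8 5)(1 7 3 2)| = 12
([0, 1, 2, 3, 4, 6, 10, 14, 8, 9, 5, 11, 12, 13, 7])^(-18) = [0, 1, 2, 3, 4, 5, 6, 7, 8, 9, 10, 11, 12, 13, 14]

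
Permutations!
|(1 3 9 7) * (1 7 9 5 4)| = |(9)(1 3 5 4)| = 4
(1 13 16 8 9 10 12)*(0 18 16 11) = (0 18 16 8 9 10 12 1 13 11) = [18, 13, 2, 3, 4, 5, 6, 7, 9, 10, 12, 0, 1, 11, 14, 15, 8, 17, 16]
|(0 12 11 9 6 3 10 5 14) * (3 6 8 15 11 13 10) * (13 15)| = |(0 12 15 11 9 8 13 10 5 14)| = 10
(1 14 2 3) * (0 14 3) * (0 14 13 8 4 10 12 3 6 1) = (0 13 8 4 10 12 3)(1 6)(2 14) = [13, 6, 14, 0, 10, 5, 1, 7, 4, 9, 12, 11, 3, 8, 2]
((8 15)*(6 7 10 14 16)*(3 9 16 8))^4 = ((3 9 16 6 7 10 14 8 15))^4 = (3 7 15 6 8 16 14 9 10)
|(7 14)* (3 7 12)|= 4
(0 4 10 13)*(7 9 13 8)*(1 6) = [4, 6, 2, 3, 10, 5, 1, 9, 7, 13, 8, 11, 12, 0] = (0 4 10 8 7 9 13)(1 6)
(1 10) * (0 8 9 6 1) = (0 8 9 6 1 10) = [8, 10, 2, 3, 4, 5, 1, 7, 9, 6, 0]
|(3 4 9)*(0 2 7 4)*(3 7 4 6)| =|(0 2 4 9 7 6 3)| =7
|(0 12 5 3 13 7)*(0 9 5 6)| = 15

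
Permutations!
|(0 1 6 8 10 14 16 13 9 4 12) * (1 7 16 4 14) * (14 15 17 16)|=|(0 7 14 4 12)(1 6 8 10)(9 15 17 16 13)|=20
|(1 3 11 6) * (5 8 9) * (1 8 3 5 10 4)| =9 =|(1 5 3 11 6 8 9 10 4)|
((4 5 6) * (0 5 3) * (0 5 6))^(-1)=(0 5 3 4 6)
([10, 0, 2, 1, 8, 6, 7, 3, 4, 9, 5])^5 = [3, 7, 2, 6, 8, 0, 10, 5, 4, 9, 1]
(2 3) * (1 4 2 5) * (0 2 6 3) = (0 2)(1 4 6 3 5) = [2, 4, 0, 5, 6, 1, 3]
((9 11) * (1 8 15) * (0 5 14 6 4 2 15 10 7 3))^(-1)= ((0 5 14 6 4 2 15 1 8 10 7 3)(9 11))^(-1)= (0 3 7 10 8 1 15 2 4 6 14 5)(9 11)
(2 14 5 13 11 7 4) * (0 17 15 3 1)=(0 17 15 3 1)(2 14 5 13 11 7 4)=[17, 0, 14, 1, 2, 13, 6, 4, 8, 9, 10, 7, 12, 11, 5, 3, 16, 15]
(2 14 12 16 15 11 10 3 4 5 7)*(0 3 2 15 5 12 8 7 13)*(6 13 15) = (0 3 4 12 16 5 15 11 10 2 14 8 7 6 13) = [3, 1, 14, 4, 12, 15, 13, 6, 7, 9, 2, 10, 16, 0, 8, 11, 5]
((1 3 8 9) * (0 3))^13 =(0 9 3 1 8)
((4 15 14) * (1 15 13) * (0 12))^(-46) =((0 12)(1 15 14 4 13))^(-46) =(1 13 4 14 15)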